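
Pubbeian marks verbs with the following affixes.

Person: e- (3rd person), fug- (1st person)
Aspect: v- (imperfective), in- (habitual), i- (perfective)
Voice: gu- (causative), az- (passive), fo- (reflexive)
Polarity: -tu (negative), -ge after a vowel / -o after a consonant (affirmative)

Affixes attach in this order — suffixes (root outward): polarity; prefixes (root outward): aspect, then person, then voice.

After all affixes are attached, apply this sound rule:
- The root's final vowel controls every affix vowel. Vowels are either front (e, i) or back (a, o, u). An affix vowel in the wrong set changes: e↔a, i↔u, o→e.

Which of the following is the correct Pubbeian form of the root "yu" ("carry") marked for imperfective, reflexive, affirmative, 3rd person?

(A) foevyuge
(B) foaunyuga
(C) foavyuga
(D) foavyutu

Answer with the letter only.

Attach aspect imperfective v- → vyu.
Attach person 3rd person e- → evyu.
Attach voice reflexive fo- → foevyu.
Attach polarity affirmative -ge (after vowel 'u') → foevyuge.
Apply vowel harmony: foevyuge → foavyuga.
So the correct form is foavyuga, option (C).
(D) foavyutu is wrong: it uses negative instead of affirmative for polarity.
(A) foevyuge is wrong: it fails to apply the sound rule(s).
(B) foaunyuga is wrong: it uses habitual instead of imperfective for aspect.

C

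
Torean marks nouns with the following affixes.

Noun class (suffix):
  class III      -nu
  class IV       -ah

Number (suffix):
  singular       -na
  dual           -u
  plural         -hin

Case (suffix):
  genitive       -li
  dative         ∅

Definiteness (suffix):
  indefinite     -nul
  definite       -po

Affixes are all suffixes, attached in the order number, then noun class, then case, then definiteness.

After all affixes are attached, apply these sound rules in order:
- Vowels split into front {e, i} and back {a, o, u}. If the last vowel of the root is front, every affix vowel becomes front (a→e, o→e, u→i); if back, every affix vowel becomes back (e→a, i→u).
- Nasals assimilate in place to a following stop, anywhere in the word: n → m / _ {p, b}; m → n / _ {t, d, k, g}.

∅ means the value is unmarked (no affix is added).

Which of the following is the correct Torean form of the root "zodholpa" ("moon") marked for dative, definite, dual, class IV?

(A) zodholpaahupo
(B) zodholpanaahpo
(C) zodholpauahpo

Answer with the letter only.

C

Attach number dual -u → zodholpau.
Attach noun class class IV -ah → zodholpauah.
case = dative: zero marking, form stays zodholpauah.
Attach definiteness definite -po → zodholpauahpo.
Vowel harmony: no change.
Nasal assimilation: no change.
So the correct form is zodholpauahpo, option (C).
(B) zodholpanaahpo is wrong: it uses singular instead of dual for number.
(A) zodholpaahupo is wrong: it has the affixes in the wrong order.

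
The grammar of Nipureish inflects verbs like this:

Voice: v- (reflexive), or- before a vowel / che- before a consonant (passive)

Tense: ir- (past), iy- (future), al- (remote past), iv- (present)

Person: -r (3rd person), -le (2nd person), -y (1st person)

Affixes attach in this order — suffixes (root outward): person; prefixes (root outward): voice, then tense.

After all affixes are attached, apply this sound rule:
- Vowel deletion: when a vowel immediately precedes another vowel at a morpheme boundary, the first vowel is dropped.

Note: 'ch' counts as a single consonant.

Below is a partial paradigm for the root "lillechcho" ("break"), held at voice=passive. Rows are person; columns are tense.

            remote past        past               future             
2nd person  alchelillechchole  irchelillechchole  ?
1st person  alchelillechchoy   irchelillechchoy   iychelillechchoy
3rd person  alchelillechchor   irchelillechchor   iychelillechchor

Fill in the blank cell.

Attach voice passive che- (before consonant 'l') → chelillechcho.
Attach tense future iy- → iychelillechcho.
Attach person 2nd person -le → iychelillechchole.
Vowel deletion: no change.

iychelillechchole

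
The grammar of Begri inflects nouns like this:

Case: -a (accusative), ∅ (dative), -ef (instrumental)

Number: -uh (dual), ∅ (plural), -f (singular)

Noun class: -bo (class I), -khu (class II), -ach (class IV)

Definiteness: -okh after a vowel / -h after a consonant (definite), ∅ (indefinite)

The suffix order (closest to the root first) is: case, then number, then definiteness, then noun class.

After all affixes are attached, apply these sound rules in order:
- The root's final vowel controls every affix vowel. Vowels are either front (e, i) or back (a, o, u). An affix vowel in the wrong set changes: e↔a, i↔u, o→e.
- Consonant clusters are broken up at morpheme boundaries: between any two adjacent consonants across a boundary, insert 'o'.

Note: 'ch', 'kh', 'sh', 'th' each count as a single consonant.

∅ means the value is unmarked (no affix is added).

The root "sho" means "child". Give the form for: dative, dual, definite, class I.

case = dative: zero marking, form stays sho.
Attach number dual -uh → shouh.
Attach definiteness definite -h (after consonant 'h') → shouhh.
Attach noun class class I -bo → shouhhbo.
Vowel harmony: no change.
Apply epenthesis: shouhhbo → shouhohobo.

shouhohobo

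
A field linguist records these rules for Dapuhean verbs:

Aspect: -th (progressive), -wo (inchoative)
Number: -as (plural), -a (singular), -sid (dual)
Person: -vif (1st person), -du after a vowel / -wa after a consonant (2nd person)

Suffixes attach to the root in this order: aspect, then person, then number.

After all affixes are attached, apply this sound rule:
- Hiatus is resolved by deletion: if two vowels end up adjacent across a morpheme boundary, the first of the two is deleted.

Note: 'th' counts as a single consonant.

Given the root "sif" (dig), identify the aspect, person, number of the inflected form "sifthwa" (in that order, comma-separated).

Segment: sif-th-wa-a.
aspect: -th → progressive.
person: -du/wa → 2nd person.
number: -a → singular.

progressive, 2nd person, singular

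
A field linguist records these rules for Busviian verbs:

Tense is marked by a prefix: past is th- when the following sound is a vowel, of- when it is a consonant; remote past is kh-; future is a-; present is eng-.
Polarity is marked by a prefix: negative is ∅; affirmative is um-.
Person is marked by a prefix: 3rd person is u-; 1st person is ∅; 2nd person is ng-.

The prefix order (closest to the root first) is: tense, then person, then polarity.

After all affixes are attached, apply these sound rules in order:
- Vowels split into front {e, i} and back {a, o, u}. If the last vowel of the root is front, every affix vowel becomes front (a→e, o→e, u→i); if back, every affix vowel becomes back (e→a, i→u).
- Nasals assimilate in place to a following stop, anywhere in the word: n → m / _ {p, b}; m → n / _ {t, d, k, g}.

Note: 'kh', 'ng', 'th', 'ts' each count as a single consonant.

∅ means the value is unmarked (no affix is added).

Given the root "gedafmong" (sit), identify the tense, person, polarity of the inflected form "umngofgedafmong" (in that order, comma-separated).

Segment: um-ng-of-gedafmong.
tense: th/of- → past.
person: ng- → 2nd person.
polarity: um- → affirmative.

past, 2nd person, affirmative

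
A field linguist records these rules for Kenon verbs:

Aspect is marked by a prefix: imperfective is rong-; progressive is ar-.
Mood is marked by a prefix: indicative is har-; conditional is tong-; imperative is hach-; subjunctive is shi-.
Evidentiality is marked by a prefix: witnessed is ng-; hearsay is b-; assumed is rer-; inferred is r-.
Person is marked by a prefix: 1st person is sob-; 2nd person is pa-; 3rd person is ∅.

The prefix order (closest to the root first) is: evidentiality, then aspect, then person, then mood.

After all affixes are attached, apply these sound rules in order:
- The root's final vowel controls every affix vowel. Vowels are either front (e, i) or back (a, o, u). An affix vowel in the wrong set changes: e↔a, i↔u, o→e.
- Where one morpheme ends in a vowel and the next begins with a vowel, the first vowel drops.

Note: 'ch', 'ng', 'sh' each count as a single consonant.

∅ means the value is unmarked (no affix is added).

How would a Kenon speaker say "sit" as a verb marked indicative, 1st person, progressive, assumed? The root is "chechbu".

Attach evidentiality assumed rer- → rerchechbu.
Attach aspect progressive ar- → arrerchechbu.
Attach person 1st person sob- → sobarrerchechbu.
Attach mood indicative har- → harsobarrerchechbu.
Apply vowel harmony: harsobarrerchechbu → harsobarrarchechbu.
Vowel deletion: no change.

harsobarrarchechbu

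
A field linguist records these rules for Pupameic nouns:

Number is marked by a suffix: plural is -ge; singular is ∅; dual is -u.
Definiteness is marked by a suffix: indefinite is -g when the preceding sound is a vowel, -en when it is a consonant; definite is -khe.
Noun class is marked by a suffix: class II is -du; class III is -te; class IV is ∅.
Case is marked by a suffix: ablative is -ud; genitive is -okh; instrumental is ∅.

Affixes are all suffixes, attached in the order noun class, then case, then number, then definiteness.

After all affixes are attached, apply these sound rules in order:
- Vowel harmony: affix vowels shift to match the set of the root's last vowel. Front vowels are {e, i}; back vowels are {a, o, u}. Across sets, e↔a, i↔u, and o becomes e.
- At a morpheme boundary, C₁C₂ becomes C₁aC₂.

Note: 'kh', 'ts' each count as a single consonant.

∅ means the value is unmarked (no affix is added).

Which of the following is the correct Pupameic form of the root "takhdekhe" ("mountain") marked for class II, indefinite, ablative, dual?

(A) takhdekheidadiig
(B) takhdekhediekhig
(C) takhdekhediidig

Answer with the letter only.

C

Attach noun class class II -du → takhdekhedu.
Attach case ablative -ud → takhdekheduud.
Attach number dual -u → takhdekheduudu.
Attach definiteness indefinite -g (after vowel 'u') → takhdekheduudug.
Apply vowel harmony: takhdekheduudug → takhdekhediidig.
Epenthesis: no change.
So the correct form is takhdekhediidig, option (C).
(A) takhdekheidadiig is wrong: it has the affixes in the wrong order.
(B) takhdekhediekhig is wrong: it uses genitive instead of ablative for case.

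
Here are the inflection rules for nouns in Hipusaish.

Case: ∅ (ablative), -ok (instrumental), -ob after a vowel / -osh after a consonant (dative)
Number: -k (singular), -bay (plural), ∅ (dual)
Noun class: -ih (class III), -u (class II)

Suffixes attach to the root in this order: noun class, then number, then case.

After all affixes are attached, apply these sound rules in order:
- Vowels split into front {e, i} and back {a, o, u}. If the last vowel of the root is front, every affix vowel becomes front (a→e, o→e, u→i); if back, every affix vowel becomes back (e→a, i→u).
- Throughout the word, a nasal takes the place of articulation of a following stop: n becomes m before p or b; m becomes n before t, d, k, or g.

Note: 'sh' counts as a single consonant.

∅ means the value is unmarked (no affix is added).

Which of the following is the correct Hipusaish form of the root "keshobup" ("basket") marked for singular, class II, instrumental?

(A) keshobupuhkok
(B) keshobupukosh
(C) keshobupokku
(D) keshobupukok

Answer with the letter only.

Attach noun class class II -u → keshobupu.
Attach number singular -k → keshobupuk.
Attach case instrumental -ok → keshobupukok.
Vowel harmony: no change.
Nasal assimilation: no change.
So the correct form is keshobupukok, option (D).
(C) keshobupokku is wrong: it has the affixes in the wrong order.
(A) keshobupuhkok is wrong: it uses class III instead of class II for noun class.
(B) keshobupukosh is wrong: it uses dative instead of instrumental for case.

D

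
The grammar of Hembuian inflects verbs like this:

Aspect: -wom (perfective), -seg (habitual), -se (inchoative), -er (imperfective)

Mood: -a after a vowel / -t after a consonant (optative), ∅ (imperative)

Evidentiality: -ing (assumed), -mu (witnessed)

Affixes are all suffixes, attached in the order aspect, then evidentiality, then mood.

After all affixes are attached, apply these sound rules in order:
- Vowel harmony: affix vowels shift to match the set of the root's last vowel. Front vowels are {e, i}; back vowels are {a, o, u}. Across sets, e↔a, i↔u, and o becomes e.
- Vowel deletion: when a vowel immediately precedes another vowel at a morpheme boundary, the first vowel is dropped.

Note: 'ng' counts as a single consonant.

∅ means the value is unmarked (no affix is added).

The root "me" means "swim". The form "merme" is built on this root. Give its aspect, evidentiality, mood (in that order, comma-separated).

imperfective, witnessed, optative

Segment: me-er-mu-a.
aspect: -er → imperfective.
evidentiality: -mu → witnessed.
mood: -a/t → optative.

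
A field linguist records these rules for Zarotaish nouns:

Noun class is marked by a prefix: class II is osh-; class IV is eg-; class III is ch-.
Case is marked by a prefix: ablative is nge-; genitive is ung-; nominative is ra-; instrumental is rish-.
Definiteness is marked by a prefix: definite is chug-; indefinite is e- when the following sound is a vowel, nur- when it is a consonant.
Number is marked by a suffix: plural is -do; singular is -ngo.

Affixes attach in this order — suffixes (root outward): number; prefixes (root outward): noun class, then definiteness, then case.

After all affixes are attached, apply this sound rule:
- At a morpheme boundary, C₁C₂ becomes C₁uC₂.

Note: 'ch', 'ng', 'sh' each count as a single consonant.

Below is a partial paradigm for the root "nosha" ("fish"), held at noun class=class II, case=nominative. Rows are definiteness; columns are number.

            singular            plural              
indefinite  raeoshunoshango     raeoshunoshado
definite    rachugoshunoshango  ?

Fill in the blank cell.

rachugoshunoshado

Attach number plural -do → noshado.
Attach noun class class II osh- → oshnoshado.
Attach definiteness definite chug- → chugoshnoshado.
Attach case nominative ra- → rachugoshnoshado.
Apply epenthesis: rachugoshnoshado → rachugoshunoshado.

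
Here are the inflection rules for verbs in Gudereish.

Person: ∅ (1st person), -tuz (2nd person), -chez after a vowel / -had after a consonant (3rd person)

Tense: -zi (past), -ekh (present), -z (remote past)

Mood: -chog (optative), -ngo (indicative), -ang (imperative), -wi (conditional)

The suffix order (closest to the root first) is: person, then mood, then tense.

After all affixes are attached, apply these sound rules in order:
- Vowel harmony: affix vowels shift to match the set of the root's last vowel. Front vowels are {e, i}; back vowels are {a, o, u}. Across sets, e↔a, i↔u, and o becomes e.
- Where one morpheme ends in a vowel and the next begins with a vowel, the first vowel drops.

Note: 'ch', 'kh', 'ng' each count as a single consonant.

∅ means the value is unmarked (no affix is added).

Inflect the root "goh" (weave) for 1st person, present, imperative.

gohangakh

person = 1st person: zero marking, form stays goh.
Attach mood imperative -ang → gohang.
Attach tense present -ekh → gohangekh.
Apply vowel harmony: gohangekh → gohangakh.
Vowel deletion: no change.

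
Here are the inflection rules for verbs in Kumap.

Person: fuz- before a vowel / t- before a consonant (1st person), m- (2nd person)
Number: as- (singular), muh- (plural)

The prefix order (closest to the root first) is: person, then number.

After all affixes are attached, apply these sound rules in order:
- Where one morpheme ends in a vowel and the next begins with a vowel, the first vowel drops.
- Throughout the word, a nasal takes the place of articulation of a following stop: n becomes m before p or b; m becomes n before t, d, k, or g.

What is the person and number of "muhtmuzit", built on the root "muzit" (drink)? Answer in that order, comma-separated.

1st person, plural

Segment: muh-t-muzit.
person: fuz/t- → 1st person.
number: muh- → plural.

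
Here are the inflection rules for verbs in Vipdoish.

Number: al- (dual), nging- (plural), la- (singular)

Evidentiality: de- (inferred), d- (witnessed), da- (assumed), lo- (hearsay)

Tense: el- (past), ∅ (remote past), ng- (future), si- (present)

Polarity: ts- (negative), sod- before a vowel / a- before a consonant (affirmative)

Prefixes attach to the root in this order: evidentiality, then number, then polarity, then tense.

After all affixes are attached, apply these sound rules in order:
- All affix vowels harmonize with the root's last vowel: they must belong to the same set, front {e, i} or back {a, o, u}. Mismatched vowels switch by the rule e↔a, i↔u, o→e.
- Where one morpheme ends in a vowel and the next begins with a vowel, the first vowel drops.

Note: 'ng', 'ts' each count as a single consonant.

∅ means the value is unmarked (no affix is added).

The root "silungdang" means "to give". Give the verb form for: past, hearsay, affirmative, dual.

alsodallosilungdang

Attach evidentiality hearsay lo- → losilungdang.
Attach number dual al- → allosilungdang.
Attach polarity affirmative sod- (before vowel 'a') → sodallosilungdang.
Attach tense past el- → elsodallosilungdang.
Apply vowel harmony: elsodallosilungdang → alsodallosilungdang.
Vowel deletion: no change.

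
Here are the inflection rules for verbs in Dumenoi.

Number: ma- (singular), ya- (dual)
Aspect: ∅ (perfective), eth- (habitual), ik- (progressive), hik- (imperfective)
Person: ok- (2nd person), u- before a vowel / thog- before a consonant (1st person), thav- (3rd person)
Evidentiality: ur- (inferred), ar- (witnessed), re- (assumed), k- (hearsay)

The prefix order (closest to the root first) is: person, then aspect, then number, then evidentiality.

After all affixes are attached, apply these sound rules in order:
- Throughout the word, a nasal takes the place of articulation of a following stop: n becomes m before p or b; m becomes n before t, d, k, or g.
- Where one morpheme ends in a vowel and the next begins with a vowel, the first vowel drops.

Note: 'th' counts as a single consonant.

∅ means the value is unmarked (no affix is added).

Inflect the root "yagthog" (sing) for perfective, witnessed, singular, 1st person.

Attach person 1st person thog- (before consonant 'y') → thogyagthog.
aspect = perfective: zero marking, form stays thogyagthog.
Attach number singular ma- → mathogyagthog.
Attach evidentiality witnessed ar- → armathogyagthog.
Nasal assimilation: no change.
Vowel deletion: no change.

armathogyagthog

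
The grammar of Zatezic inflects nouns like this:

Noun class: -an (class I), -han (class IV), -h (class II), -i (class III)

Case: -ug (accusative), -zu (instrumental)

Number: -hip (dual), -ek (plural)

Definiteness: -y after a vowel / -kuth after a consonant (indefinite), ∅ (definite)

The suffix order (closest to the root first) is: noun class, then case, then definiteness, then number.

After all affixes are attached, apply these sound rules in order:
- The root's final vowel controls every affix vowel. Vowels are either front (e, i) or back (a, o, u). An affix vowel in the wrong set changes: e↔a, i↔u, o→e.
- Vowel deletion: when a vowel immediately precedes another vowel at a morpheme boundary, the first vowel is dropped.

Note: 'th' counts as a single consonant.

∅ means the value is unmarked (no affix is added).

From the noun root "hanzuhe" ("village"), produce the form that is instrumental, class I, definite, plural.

Attach noun class class I -an → hanzuhean.
Attach case instrumental -zu → hanzuheanzu.
definiteness = definite: zero marking, form stays hanzuheanzu.
Attach number plural -ek → hanzuheanzuek.
Apply vowel harmony: hanzuheanzuek → hanzuheenziek.
Apply vowel deletion: hanzuheenziek → hanzuhenzek.

hanzuhenzek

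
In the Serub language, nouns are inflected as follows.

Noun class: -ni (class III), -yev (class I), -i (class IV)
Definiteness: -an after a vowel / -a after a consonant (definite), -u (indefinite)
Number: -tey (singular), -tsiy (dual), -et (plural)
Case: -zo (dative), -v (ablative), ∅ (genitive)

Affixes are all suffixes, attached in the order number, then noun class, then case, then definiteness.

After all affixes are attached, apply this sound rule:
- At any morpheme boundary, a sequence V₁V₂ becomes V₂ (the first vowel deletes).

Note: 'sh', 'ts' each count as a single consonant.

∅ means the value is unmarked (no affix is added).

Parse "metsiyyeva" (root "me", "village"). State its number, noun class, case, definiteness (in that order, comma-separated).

Segment: me-tsiy-yev-a.
number: -tsiy → dual.
noun class: -yev → class I.
case: ∅ → genitive.
definiteness: -an/a → definite.

dual, class I, genitive, definite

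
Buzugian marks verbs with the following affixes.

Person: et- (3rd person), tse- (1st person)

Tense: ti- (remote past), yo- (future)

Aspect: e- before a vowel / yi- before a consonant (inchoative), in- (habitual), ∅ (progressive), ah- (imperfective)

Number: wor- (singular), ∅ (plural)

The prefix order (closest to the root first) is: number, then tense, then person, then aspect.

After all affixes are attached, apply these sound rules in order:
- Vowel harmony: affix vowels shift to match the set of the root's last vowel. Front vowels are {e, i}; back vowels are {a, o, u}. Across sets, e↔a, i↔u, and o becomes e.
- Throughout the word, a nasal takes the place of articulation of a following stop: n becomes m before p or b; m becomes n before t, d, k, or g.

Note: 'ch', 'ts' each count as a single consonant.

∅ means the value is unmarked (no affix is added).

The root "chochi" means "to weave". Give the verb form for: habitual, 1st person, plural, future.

intseyechochi

number = plural: zero marking, form stays chochi.
Attach tense future yo- → yochochi.
Attach person 1st person tse- → tseyochochi.
Attach aspect habitual in- → intseyochochi.
Apply vowel harmony: intseyochochi → intseyechochi.
Nasal assimilation: no change.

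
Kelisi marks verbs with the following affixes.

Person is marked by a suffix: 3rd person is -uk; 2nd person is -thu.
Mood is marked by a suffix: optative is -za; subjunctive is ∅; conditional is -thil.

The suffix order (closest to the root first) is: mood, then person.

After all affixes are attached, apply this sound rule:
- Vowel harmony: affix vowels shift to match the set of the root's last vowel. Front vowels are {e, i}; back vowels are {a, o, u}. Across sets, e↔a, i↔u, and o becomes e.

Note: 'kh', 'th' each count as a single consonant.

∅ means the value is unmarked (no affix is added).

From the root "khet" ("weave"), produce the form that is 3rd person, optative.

khetzeik

Attach mood optative -za → khetza.
Attach person 3rd person -uk → khetzauk.
Apply vowel harmony: khetzauk → khetzeik.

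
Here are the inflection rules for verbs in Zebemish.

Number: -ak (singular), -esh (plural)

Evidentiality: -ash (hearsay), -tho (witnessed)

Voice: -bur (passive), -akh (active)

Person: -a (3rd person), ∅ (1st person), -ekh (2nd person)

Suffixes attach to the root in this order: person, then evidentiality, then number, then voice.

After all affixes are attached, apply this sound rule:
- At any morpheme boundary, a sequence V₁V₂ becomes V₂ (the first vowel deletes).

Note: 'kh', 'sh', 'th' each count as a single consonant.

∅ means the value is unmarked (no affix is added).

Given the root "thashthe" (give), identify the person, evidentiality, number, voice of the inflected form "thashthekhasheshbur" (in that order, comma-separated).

Segment: thashthe-ekh-ash-esh-bur.
person: -ekh → 2nd person.
evidentiality: -ash → hearsay.
number: -esh → plural.
voice: -bur → passive.

2nd person, hearsay, plural, passive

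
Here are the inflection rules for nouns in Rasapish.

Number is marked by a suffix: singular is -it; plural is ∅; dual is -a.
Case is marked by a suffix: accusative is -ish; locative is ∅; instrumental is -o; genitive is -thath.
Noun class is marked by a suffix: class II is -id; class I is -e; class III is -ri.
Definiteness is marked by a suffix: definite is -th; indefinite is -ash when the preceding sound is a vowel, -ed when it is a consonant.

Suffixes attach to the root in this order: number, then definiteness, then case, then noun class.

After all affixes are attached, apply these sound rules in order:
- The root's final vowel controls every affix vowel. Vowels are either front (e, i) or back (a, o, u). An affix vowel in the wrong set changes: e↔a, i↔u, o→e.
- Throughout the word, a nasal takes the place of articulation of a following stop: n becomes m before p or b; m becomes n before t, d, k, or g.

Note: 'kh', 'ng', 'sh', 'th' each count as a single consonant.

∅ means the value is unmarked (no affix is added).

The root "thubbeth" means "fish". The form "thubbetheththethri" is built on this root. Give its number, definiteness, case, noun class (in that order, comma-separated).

Segment: thubbeth-a-th-thath-ri.
number: -a → dual.
definiteness: -th → definite.
case: -thath → genitive.
noun class: -ri → class III.

dual, definite, genitive, class III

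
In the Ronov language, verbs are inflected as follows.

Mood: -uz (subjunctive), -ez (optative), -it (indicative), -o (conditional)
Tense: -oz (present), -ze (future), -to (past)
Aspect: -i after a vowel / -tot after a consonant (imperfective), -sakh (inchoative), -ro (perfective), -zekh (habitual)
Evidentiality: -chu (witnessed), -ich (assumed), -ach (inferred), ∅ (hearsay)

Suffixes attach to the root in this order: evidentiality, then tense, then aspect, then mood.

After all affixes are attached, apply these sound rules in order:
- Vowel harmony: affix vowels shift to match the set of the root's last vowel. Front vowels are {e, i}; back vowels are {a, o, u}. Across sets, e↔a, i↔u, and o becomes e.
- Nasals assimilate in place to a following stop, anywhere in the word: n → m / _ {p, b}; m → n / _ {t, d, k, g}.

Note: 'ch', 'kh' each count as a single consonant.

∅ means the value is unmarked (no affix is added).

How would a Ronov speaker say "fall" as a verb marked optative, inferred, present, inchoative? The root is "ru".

ruachozsakhaz

Attach evidentiality inferred -ach → ruach.
Attach tense present -oz → ruachoz.
Attach aspect inchoative -sakh → ruachozsakh.
Attach mood optative -ez → ruachozsakhez.
Apply vowel harmony: ruachozsakhez → ruachozsakhaz.
Nasal assimilation: no change.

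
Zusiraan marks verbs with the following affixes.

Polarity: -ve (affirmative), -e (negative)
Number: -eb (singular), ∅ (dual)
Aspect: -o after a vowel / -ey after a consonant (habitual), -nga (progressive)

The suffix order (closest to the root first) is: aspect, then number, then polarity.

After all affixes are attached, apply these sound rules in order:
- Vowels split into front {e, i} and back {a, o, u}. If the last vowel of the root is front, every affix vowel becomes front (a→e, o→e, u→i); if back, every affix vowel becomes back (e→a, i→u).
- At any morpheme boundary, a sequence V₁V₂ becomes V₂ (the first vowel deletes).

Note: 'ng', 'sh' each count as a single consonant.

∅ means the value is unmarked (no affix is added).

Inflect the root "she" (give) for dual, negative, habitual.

she

Attach aspect habitual -o (after vowel 'e') → sheo.
number = dual: zero marking, form stays sheo.
Attach polarity negative -e → sheoe.
Apply vowel harmony: sheoe → sheee.
Apply vowel deletion: sheee → she.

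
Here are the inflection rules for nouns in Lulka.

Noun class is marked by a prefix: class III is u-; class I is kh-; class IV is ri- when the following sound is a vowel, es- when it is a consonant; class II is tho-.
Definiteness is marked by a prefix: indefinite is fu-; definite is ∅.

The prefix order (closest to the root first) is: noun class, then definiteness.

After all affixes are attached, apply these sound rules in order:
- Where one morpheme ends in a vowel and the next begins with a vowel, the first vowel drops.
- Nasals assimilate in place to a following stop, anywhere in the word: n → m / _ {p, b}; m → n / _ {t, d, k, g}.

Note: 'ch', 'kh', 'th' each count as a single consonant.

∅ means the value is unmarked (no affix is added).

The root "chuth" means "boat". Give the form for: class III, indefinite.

Attach noun class class III u- → uchuth.
Attach definiteness indefinite fu- → fuuchuth.
Apply vowel deletion: fuuchuth → fuchuth.
Nasal assimilation: no change.

fuchuth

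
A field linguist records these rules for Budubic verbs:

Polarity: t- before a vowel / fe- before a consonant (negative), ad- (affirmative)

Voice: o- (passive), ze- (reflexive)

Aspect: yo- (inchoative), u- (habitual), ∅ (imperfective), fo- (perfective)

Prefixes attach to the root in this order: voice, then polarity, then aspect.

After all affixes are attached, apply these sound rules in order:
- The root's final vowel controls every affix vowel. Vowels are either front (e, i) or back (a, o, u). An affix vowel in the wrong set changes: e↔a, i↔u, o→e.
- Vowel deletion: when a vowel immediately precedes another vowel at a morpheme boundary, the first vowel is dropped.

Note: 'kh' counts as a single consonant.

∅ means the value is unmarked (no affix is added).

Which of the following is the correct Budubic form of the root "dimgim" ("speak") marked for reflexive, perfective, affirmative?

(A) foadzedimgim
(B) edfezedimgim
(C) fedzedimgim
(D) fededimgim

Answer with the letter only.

C

Attach voice reflexive ze- → zedimgim.
Attach polarity affirmative ad- → adzedimgim.
Attach aspect perfective fo- → foadzedimgim.
Apply vowel harmony: foadzedimgim → feedzedimgim.
Apply vowel deletion: feedzedimgim → fedzedimgim.
So the correct form is fedzedimgim, option (C).
(D) fededimgim is wrong: it uses passive instead of reflexive for voice.
(A) foadzedimgim is wrong: it fails to apply the sound rule(s).
(B) edfezedimgim is wrong: it has the affixes in the wrong order.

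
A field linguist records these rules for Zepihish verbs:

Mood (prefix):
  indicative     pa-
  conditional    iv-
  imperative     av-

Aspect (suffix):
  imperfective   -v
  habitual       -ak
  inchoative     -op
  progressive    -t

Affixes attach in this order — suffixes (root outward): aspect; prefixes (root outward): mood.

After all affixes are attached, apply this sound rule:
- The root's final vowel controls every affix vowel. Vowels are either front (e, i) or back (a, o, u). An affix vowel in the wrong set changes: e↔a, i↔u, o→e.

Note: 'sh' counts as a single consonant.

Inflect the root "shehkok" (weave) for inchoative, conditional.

uvshehkokop

Attach aspect inchoative -op → shehkokop.
Attach mood conditional iv- → ivshehkokop.
Apply vowel harmony: ivshehkokop → uvshehkokop.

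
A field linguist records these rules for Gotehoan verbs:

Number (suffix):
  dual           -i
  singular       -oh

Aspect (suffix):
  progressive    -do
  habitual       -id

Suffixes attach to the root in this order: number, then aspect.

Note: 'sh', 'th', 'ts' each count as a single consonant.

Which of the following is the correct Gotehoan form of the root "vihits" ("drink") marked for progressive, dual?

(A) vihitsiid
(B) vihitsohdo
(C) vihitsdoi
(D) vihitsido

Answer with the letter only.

D

Attach number dual -i → vihitsi.
Attach aspect progressive -do → vihitsido.
So the correct form is vihitsido, option (D).
(C) vihitsdoi is wrong: it has the affixes in the wrong order.
(B) vihitsohdo is wrong: it uses singular instead of dual for number.
(A) vihitsiid is wrong: it uses habitual instead of progressive for aspect.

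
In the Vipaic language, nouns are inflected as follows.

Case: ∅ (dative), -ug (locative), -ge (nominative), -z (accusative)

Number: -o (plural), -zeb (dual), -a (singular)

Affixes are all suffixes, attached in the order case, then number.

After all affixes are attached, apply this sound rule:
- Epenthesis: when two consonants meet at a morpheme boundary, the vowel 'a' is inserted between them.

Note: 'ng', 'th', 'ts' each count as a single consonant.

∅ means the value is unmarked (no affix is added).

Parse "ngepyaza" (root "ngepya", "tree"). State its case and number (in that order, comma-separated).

accusative, singular

Segment: ngepya-z-a.
case: -z → accusative.
number: -a → singular.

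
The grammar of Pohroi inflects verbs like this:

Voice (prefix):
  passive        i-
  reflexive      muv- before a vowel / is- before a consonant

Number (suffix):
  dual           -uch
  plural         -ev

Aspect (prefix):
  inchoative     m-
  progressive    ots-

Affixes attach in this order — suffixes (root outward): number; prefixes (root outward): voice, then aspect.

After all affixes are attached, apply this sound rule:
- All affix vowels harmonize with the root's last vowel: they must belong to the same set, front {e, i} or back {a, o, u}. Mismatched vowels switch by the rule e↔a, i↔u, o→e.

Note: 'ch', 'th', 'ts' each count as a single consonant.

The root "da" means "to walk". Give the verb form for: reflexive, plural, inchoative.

Attach number plural -ev → daev.
Attach voice reflexive is- (before consonant 'd') → isdaev.
Attach aspect inchoative m- → misdaev.
Apply vowel harmony: misdaev → musdaav.

musdaav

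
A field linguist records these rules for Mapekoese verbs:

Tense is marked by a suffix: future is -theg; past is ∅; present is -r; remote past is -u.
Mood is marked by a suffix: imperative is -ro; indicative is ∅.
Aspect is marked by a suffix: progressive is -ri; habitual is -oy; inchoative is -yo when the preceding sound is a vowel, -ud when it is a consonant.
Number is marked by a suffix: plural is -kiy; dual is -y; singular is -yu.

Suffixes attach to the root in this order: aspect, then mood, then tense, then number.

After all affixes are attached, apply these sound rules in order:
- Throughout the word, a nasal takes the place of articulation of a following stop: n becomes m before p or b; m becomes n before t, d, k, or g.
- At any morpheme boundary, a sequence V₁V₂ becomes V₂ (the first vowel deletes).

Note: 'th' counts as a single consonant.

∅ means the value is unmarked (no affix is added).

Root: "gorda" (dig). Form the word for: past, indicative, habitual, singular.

Attach aspect habitual -oy → gordaoy.
mood = indicative: zero marking, form stays gordaoy.
tense = past: zero marking, form stays gordaoy.
Attach number singular -yu → gordaoyyu.
Nasal assimilation: no change.
Apply vowel deletion: gordaoyyu → gordoyyu.

gordoyyu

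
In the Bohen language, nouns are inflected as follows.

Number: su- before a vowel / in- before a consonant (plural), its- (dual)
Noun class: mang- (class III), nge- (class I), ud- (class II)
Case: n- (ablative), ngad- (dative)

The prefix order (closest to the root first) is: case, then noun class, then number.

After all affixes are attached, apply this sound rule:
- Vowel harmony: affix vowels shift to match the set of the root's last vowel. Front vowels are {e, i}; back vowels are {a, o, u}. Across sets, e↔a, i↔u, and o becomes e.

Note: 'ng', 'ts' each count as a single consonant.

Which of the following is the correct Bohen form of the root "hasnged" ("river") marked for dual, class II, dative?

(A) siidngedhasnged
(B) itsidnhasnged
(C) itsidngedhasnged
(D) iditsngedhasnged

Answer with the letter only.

C

Attach case dative ngad- → ngadhasnged.
Attach noun class class II ud- → udngadhasnged.
Attach number dual its- → itsudngadhasnged.
Apply vowel harmony: itsudngadhasnged → itsidngedhasnged.
So the correct form is itsidngedhasnged, option (C).
(A) siidngedhasnged is wrong: it uses plural instead of dual for number.
(B) itsidnhasnged is wrong: it uses ablative instead of dative for case.
(D) iditsngedhasnged is wrong: it has the affixes in the wrong order.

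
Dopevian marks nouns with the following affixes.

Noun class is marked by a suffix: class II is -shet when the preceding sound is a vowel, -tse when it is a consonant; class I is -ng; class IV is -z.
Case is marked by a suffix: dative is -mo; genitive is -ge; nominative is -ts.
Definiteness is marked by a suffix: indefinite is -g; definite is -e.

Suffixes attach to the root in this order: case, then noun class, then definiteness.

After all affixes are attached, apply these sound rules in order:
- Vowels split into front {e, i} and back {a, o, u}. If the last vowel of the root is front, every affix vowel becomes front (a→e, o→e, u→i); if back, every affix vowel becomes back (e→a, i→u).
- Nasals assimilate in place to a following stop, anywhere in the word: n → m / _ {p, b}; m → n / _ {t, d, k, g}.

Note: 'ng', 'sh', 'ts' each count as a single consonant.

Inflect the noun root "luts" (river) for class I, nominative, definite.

lutstsnga

Attach case nominative -ts → lutsts.
Attach noun class class I -ng → lutstsng.
Attach definiteness definite -e → lutstsnge.
Apply vowel harmony: lutstsnge → lutstsnga.
Nasal assimilation: no change.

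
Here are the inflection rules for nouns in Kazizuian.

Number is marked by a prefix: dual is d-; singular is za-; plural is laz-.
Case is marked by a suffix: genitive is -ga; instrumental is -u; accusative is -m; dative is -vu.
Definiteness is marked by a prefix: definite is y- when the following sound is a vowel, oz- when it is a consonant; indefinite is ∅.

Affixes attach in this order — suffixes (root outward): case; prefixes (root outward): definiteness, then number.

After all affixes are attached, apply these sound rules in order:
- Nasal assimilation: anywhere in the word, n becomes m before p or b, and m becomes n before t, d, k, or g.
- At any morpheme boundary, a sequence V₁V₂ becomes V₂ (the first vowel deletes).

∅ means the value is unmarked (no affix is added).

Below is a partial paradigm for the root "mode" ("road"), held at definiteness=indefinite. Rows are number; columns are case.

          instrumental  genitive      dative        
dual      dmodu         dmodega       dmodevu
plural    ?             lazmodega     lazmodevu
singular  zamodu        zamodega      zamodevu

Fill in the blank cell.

lazmodu

Attach case instrumental -u → modeu.
definiteness = indefinite: zero marking, form stays modeu.
Attach number plural laz- → lazmodeu.
Nasal assimilation: no change.
Apply vowel deletion: lazmodeu → lazmodu.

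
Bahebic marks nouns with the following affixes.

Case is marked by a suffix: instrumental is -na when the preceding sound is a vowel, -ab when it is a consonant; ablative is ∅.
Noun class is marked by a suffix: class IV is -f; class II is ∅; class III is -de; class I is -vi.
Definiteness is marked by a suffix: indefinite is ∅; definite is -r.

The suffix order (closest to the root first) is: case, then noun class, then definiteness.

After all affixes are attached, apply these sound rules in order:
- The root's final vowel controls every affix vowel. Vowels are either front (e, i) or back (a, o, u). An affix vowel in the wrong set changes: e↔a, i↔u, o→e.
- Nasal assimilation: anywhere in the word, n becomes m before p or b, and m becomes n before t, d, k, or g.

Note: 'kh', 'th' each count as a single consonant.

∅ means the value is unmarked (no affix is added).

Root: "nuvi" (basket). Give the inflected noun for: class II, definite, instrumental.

nuviner

Attach case instrumental -na (after vowel 'i') → nuvina.
noun class = class II: zero marking, form stays nuvina.
Attach definiteness definite -r → nuvinar.
Apply vowel harmony: nuvinar → nuviner.
Nasal assimilation: no change.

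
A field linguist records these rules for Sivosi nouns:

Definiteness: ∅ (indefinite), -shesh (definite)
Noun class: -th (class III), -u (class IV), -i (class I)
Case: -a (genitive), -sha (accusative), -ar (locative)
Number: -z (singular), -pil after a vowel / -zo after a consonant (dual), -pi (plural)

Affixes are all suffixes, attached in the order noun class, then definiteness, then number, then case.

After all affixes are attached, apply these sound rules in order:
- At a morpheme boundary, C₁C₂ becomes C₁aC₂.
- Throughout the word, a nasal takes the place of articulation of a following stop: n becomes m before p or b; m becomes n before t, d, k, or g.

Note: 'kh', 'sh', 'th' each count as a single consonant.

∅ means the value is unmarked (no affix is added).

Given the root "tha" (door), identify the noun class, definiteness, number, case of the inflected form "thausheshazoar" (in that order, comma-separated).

Segment: tha-u-shesh-zo-ar.
noun class: -u → class IV.
definiteness: -shesh → definite.
number: -pil/zo → dual.
case: -ar → locative.

class IV, definite, dual, locative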